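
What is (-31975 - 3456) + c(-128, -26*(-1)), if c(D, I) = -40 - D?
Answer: -35343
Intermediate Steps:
(-31975 - 3456) + c(-128, -26*(-1)) = (-31975 - 3456) + (-40 - 1*(-128)) = -35431 + (-40 + 128) = -35431 + 88 = -35343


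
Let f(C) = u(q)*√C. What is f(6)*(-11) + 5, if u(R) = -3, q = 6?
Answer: 5 + 33*√6 ≈ 85.833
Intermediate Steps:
f(C) = -3*√C
f(6)*(-11) + 5 = -3*√6*(-11) + 5 = 33*√6 + 5 = 5 + 33*√6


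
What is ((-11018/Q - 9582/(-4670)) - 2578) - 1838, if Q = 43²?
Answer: -19082573111/4317415 ≈ -4419.9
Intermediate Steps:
Q = 1849
((-11018/Q - 9582/(-4670)) - 2578) - 1838 = ((-11018/1849 - 9582/(-4670)) - 2578) - 1838 = ((-11018*1/1849 - 9582*(-1/4670)) - 2578) - 1838 = ((-11018/1849 + 4791/2335) - 2578) - 1838 = (-16868471/4317415 - 2578) - 1838 = -11147164341/4317415 - 1838 = -19082573111/4317415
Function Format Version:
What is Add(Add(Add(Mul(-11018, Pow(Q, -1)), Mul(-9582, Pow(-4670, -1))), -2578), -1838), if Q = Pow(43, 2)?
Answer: Rational(-19082573111, 4317415) ≈ -4419.9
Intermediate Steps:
Q = 1849
Add(Add(Add(Mul(-11018, Pow(Q, -1)), Mul(-9582, Pow(-4670, -1))), -2578), -1838) = Add(Add(Add(Mul(-11018, Pow(1849, -1)), Mul(-9582, Pow(-4670, -1))), -2578), -1838) = Add(Add(Add(Mul(-11018, Rational(1, 1849)), Mul(-9582, Rational(-1, 4670))), -2578), -1838) = Add(Add(Add(Rational(-11018, 1849), Rational(4791, 2335)), -2578), -1838) = Add(Add(Rational(-16868471, 4317415), -2578), -1838) = Add(Rational(-11147164341, 4317415), -1838) = Rational(-19082573111, 4317415)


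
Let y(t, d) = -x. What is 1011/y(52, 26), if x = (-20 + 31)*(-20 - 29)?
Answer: 1011/539 ≈ 1.8757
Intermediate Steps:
x = -539 (x = 11*(-49) = -539)
y(t, d) = 539 (y(t, d) = -1*(-539) = 539)
1011/y(52, 26) = 1011/539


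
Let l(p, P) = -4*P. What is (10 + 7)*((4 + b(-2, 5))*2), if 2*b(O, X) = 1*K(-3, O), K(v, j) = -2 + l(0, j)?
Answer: 238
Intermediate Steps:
K(v, j) = -2 - 4*j
b(O, X) = -1 - 2*O (b(O, X) = (1*(-2 - 4*O))/2 = (-2 - 4*O)/2 = -1 - 2*O)
(10 + 7)*((4 + b(-2, 5))*2) = (10 + 7)*((4 + (-1 - 2*(-2)))*2) = 17*((4 + (-1 + 4))*2) = 17*((4 + 3)*2) = 17*(7*2) = 17*14 = 238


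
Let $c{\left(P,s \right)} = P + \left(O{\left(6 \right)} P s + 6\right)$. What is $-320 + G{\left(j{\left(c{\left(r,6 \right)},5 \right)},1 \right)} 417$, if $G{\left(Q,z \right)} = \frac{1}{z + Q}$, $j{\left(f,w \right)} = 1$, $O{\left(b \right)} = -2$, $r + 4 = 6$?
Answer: $- \frac{223}{2} \approx -111.5$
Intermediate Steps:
$r = 2$ ($r = -4 + 6 = 2$)
$c{\left(P,s \right)} = 6 + P - 2 P s$ ($c{\left(P,s \right)} = P + \left(- 2 P s + 6\right) = P - \left(-6 + 2 P s\right) = 6 + P - 2 P s$)
$G{\left(Q,z \right)} = \frac{1}{Q + z}$
$-320 + G{\left(j{\left(c{\left(r,6 \right)},5 \right)},1 \right)} 417 = -320 + \frac{1}{1 + 1} \cdot 417 = -320 + \frac{1}{2} \cdot 417 = -320 + \frac{417}{2} = - \frac{223}{2}$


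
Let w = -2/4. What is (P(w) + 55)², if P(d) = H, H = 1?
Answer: 3136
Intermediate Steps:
w = -½ (w = -2*¼ = -½ ≈ -0.50000)
P(d) = 1
(P(w) + 55)² = (1 + 55)² = 56² = 3136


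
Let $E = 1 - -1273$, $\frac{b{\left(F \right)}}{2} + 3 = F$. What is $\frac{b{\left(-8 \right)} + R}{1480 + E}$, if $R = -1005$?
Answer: $- \frac{1027}{2754} \approx -0.37291$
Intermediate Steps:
$b{\left(F \right)} = -6 + 2 F$
$E = 1274$ ($E = 1 + 1273 = 1274$)
$\frac{b{\left(-8 \right)} + R}{1480 + E} = \frac{\left(-6 + 2 \left(-8\right)\right) - 1005}{1480 + 1274} = \frac{\left(-6 - 16\right) - 1005}{2754} = \left(-22 - 1005\right) \frac{1}{2754} = \left(-1027\right) \frac{1}{2754} = - \frac{1027}{2754}$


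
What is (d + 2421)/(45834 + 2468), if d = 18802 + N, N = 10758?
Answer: 31981/48302 ≈ 0.66211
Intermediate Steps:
d = 29560 (d = 18802 + 10758 = 29560)
(d + 2421)/(45834 + 2468) = (29560 + 2421)/(45834 + 2468) = 31981/48302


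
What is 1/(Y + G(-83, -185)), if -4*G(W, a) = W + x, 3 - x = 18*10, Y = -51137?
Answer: -1/51072 ≈ -1.9580e-5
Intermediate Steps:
x = -177 (x = 3 - 18*10 = 3 - 1*180 = 3 - 180 = -177)
G(W, a) = 177/4 - W/4 (G(W, a) = -(W - 177)/4 = -(-177 + W)/4 = 177/4 - W/4)
1/(Y + G(-83, -185)) = 1/(-51137 + (177/4 - 1/4*(-83))) = 1/(-51137 + (177/4 + 83/4)) = 1/(-51137 + 65) = 1/(-51072) = -1/51072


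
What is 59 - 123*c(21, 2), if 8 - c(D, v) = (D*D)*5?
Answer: 270290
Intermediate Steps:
c(D, v) = 8 - 5*D**2 (c(D, v) = 8 - D*D*5 = 8 - D**2*5 = 8 - 5*D**2)
59 - 123*c(21, 2) = 59 - 123*(8 - 5*21**2) = 59 - 123*(8 - 5*441) = 59 - 123*(8 - 2205) = 59 - 123*(-2197) = 59 + 270231 = 270290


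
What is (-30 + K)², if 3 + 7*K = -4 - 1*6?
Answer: 49729/49 ≈ 1014.9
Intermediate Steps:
K = -13/7 (K = -3/7 + (-4 - 1*6)/7 = -3/7 + (-4 - 6)/7 = -3/7 + (⅐)*(-10) = -3/7 - 10/7 = -13/7 ≈ -1.8571)
(-30 + K)² = (-30 - 13/7)² = (-223/7)² = 49729/49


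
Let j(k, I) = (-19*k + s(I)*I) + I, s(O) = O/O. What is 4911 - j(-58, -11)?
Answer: 3831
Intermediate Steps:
s(O) = 1
j(k, I) = -19*k + 2*I (j(k, I) = (-19*k + 1*I) + I = (-19*k + I) + I = (I - 19*k) + I = -19*k + 2*I)
4911 - j(-58, -11) = 4911 - (-19*(-58) + 2*(-11)) = 4911 - (1102 - 22) = 4911 - 1*1080 = 4911 - 1080 = 3831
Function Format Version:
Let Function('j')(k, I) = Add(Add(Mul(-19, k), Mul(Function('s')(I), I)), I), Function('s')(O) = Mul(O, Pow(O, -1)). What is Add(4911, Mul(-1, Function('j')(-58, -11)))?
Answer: 3831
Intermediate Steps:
Function('s')(O) = 1
Function('j')(k, I) = Add(Mul(-19, k), Mul(2, I)) (Function('j')(k, I) = Add(Add(Mul(-19, k), Mul(1, I)), I) = Add(Add(Mul(-19, k), I), I) = Add(Add(I, Mul(-19, k)), I) = Add(Mul(-19, k), Mul(2, I)))
Add(4911, Mul(-1, Function('j')(-58, -11))) = Add(4911, Mul(-1, Add(Mul(-19, -58), Mul(2, -11)))) = Add(4911, Mul(-1, Add(1102, -22))) = Add(4911, Mul(-1, 1080)) = Add(4911, -1080) = 3831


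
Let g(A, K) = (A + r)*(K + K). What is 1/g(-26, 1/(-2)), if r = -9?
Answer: 1/35 ≈ 0.028571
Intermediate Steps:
g(A, K) = 2*K*(-9 + A) (g(A, K) = (A - 9)*(K + K) = (-9 + A)*(2*K) = 2*K*(-9 + A))
1/g(-26, 1/(-2)) = 1/(2*(-9 - 26)/(-2)) = 1/(2*(-½)*(-35)) = 1/35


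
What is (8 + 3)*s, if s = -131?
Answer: -1441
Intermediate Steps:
(8 + 3)*s = (8 + 3)*(-131) = 11*(-131) = -1441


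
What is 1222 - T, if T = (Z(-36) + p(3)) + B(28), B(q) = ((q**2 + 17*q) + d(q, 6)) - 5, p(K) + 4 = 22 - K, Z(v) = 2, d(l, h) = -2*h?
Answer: -38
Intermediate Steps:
p(K) = 18 - K (p(K) = -4 + (22 - K) = 18 - K)
B(q) = -17 + q**2 + 17*q (B(q) = ((q**2 + 17*q) - 2*6) - 5 = ((q**2 + 17*q) - 12) - 5 = (-12 + q**2 + 17*q) - 5 = -17 + q**2 + 17*q)
T = 1260 (T = (2 + (18 - 1*3)) + (-17 + 28**2 + 17*28) = (2 + (18 - 3)) + (-17 + 784 + 476) = (2 + 15) + 1243 = 17 + 1243 = 1260)
1222 - T = 1222 - 1*1260 = 1222 - 1260 = -38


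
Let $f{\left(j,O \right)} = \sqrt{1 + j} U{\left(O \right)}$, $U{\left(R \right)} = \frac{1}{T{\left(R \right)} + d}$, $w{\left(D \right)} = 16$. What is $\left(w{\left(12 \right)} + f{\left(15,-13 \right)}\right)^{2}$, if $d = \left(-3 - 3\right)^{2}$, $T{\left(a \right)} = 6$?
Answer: $\frac{114244}{441} \approx 259.06$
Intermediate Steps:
$d = 36$ ($d = \left(-6\right)^{2} = 36$)
$U{\left(R \right)} = \frac{1}{42}$ ($U{\left(R \right)} = \frac{1}{6 + 36} = \frac{1}{42}$)
$f{\left(j,O \right)} = \frac{\sqrt{1 + j}}{42}$ ($f{\left(j,O \right)} = \sqrt{1 + j} \frac{1}{42} = \frac{\sqrt{1 + j}}{42}$)
$\left(w{\left(12 \right)} + f{\left(15,-13 \right)}\right)^{2} = \left(16 + \frac{\sqrt{1 + 15}}{42}\right)^{2} = \left(16 + \frac{\sqrt{16}}{42}\right)^{2} = \left(16 + \frac{1}{42} \cdot 4\right)^{2} = \left(16 + \frac{2}{21}\right)^{2} = \left(\frac{338}{21}\right)^{2} = \frac{114244}{441}$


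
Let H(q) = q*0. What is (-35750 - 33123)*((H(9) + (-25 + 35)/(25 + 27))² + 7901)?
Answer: -367857649173/676 ≈ -5.4417e+8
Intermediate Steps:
H(q) = 0
(-35750 - 33123)*((H(9) + (-25 + 35)/(25 + 27))² + 7901) = (-35750 - 33123)*((0 + (-25 + 35)/(25 + 27))² + 7901) = -68873*((0 + 10/52)² + 7901) = -68873*((0 + 10*(1/52))² + 7901) = -68873*((0 + 5/26)² + 7901) = -68873*((5/26)² + 7901) = -68873*(25/676 + 7901) = -68873*5341101/676 = -367857649173/676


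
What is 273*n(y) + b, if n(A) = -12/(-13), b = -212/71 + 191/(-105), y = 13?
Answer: 1842839/7455 ≈ 247.20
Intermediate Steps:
b = -35821/7455 (b = -212*1/71 + 191*(-1/105) = -212/71 - 191/105 = -35821/7455 ≈ -4.8050)
n(A) = 12/13 (n(A) = -12*(-1/13) = 12/13)
273*n(y) + b = 273*(12/13) - 35821/7455 = 252 - 35821/7455 = 1842839/7455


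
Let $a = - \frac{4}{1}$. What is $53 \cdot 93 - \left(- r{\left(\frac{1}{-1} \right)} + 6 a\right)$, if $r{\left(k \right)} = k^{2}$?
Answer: $4954$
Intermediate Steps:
$a = -4$ ($a = \left(-4\right) 1 = -4$)
$53 \cdot 93 - \left(- r{\left(\frac{1}{-1} \right)} + 6 a\right) = 53 \cdot 93 + \left(\left(-6\right) \left(-4\right) + \left(\frac{1}{-1}\right)^{2}\right) = 4929 + \left(24 + \left(-1\right)^{2}\right) = 4929 + \left(24 + 1\right) = 4929 + 25 = 4954$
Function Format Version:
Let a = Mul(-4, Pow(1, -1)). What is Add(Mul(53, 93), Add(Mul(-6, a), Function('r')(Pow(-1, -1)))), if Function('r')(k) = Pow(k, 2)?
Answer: 4954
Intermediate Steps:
a = -4 (a = Mul(-4, 1) = -4)
Add(Mul(53, 93), Add(Mul(-6, a), Function('r')(Pow(-1, -1)))) = Add(Mul(53, 93), Add(Mul(-6, -4), Pow(Pow(-1, -1), 2))) = Add(4929, Add(24, Pow(-1, 2))) = Add(4929, Add(24, 1)) = Add(4929, 25) = 4954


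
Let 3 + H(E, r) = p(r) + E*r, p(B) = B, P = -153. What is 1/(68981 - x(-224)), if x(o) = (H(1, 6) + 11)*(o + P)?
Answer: 1/76521 ≈ 1.3068e-5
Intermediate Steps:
H(E, r) = -3 + r + E*r (H(E, r) = -3 + (r + E*r) = -3 + r + E*r)
x(o) = -3060 + 20*o (x(o) = ((-3 + 6 + 1*6) + 11)*(o - 153) = ((-3 + 6 + 6) + 11)*(-153 + o) = (9 + 11)*(-153 + o) = 20*(-153 + o) = -3060 + 20*o)
1/(68981 - x(-224)) = 1/(68981 - (-3060 + 20*(-224))) = 1/(68981 - (-3060 - 4480)) = 1/(68981 - 1*(-7540)) = 1/(68981 + 7540) = 1/76521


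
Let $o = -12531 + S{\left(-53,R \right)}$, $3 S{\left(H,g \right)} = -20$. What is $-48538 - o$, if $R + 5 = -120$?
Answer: $- \frac{108001}{3} \approx -36000.0$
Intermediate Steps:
$R = -125$ ($R = -5 - 120 = -125$)
$S{\left(H,g \right)} = - \frac{20}{3}$ ($S{\left(H,g \right)} = \frac{1}{3} \left(-20\right) = - \frac{20}{3}$)
$o = - \frac{37613}{3}$ ($o = -12531 - \frac{20}{3} = - \frac{37613}{3} \approx -12538.0$)
$-48538 - o = -48538 - - \frac{37613}{3} = -48538 + \frac{37613}{3} = - \frac{108001}{3}$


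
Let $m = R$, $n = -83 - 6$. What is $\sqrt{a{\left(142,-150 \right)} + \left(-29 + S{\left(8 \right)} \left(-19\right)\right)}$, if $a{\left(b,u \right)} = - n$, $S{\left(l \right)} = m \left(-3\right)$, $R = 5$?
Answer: $\sqrt{345} \approx 18.574$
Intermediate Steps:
$n = -89$ ($n = -83 - 6 = -89$)
$m = 5$
$S{\left(l \right)} = -15$ ($S{\left(l \right)} = 5 \left(-3\right) = -15$)
$a{\left(b,u \right)} = 89$ ($a{\left(b,u \right)} = \left(-1\right) \left(-89\right) = 89$)
$\sqrt{a{\left(142,-150 \right)} + \left(-29 + S{\left(8 \right)} \left(-19\right)\right)} = \sqrt{89 - -256} = \sqrt{89 + \left(-29 + 285\right)} = \sqrt{89 + 256} = \sqrt{345}$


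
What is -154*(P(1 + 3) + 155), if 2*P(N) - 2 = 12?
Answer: -24948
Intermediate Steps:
P(N) = 7 (P(N) = 1 + (½)*12 = 1 + 6 = 7)
-154*(P(1 + 3) + 155) = -154*(7 + 155) = -154*162 = -24948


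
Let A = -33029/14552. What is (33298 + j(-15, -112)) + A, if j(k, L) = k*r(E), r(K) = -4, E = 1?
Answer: 485392587/14552 ≈ 33356.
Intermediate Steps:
A = -33029/14552 (A = -33029*1/14552 = -33029/14552 ≈ -2.2697)
j(k, L) = -4*k (j(k, L) = k*(-4) = -4*k)
(33298 + j(-15, -112)) + A = (33298 - 4*(-15)) - 33029/14552 = (33298 + 60) - 33029/14552 = 33358 - 33029/14552 = 485392587/14552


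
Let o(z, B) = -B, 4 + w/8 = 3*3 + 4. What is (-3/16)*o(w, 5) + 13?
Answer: 223/16 ≈ 13.938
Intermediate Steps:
w = 72 (w = -32 + 8*(3*3 + 4) = -32 + 8*(9 + 4) = -32 + 8*13 = -32 + 104 = 72)
(-3/16)*o(w, 5) + 13 = (-3/16)*(-1*5) + 13 = -3*1/16*(-5) + 13 = -3/16*(-5) + 13 = 15/16 + 13 = 223/16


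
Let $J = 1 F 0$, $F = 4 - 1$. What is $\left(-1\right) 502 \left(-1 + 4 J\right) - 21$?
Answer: $481$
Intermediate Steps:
$F = 3$
$J = 0$ ($J = 1 \cdot 3 \cdot 0 = 3 \cdot 0 = 0$)
$\left(-1\right) 502 \left(-1 + 4 J\right) - 21 = \left(-1\right) 502 \left(-1 + 4 \cdot 0\right) - 21 = - 502 \left(-1 + 0\right) - 21 = \left(-502\right) \left(-1\right) - 21 = 502 - 21 = 481$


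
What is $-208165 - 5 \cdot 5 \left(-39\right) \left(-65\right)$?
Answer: $-271540$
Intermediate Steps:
$-208165 - 5 \cdot 5 \left(-39\right) \left(-65\right) = -208165 - 25 \left(-39\right) \left(-65\right) = -208165 - \left(-975\right) \left(-65\right) = -208165 - 63375 = -271540$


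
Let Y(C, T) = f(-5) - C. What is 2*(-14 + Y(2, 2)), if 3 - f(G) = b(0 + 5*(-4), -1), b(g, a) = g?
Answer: 14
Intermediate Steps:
f(G) = 23 (f(G) = 3 - (0 + 5*(-4)) = 3 - (0 - 20) = 3 - 1*(-20) = 3 + 20 = 23)
Y(C, T) = 23 - C
2*(-14 + Y(2, 2)) = 2*(-14 + (23 - 1*2)) = 2*(-14 + (23 - 2)) = 2*(-14 + 21) = 2*7 = 14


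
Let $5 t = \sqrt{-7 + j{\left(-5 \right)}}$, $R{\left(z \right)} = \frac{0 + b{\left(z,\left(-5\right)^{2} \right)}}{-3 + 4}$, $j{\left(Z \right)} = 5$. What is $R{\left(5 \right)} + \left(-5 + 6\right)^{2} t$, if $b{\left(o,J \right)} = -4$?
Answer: $-4 + \frac{i \sqrt{2}}{5} \approx -4.0 + 0.28284 i$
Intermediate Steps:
$R{\left(z \right)} = -4$ ($R{\left(z \right)} = \frac{0 - 4}{-3 + 4} = - \frac{4}{1} = \left(-4\right) 1 = -4$)
$t = \frac{i \sqrt{2}}{5}$ ($t = \frac{\sqrt{-7 + 5}}{5} = \frac{\sqrt{-2}}{5} = \frac{i \sqrt{2}}{5} \approx 0.28284 i$)
$R{\left(5 \right)} + \left(-5 + 6\right)^{2} t = -4 + \left(-5 + 6\right)^{2} \frac{i \sqrt{2}}{5} = -4 + 1^{2} \frac{i \sqrt{2}}{5} = -4 + 1 \frac{i \sqrt{2}}{5} = -4 + \frac{i \sqrt{2}}{5}$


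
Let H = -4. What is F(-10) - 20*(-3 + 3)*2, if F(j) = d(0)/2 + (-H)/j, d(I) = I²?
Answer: -⅖ ≈ -0.40000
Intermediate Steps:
F(j) = 4/j (F(j) = 0²/2 + (-1*(-4))/j = 0*(½) + 4/j = 0 + 4/j = 4/j)
F(-10) - 20*(-3 + 3)*2 = 4/(-10) - 20*(-3 + 3)*2 = 4*(-⅒) - 0*2 = -⅖ - 20*0 = -⅖ + 0 = -⅖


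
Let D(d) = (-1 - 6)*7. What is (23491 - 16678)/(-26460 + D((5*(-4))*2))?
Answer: -6813/26509 ≈ -0.25701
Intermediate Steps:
D(d) = -49 (D(d) = -7*7 = -49)
(23491 - 16678)/(-26460 + D((5*(-4))*2)) = (23491 - 16678)/(-26460 - 49) = 6813/(-26509) = 6813*(-1/26509) = -6813/26509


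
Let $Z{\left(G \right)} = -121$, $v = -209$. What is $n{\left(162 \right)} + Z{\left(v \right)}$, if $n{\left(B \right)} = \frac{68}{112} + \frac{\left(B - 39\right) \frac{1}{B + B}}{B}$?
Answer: $- \frac{14744467}{122472} \approx -120.39$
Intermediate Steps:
$n{\left(B \right)} = \frac{17}{28} + \frac{-39 + B}{2 B^{2}}$ ($n{\left(B \right)} = 68 \cdot \frac{1}{112} + \frac{\left(-39 + B\right) \frac{1}{2 B}}{B} = \frac{17}{28} + \frac{\left(-39 + B\right) \frac{1}{2 B}}{B} = \frac{17}{28} + \frac{\frac{1}{2} \frac{1}{B} \left(-39 + B\right)}{B} = \frac{17}{28} + \frac{-39 + B}{2 B^{2}}$)
$n{\left(162 \right)} + Z{\left(v \right)} = \frac{-546 + 14 \cdot 162 + 17 \cdot 162^{2}}{28 \cdot 26244} - 121 = \frac{1}{28} \cdot \frac{1}{26244} \left(-546 + 2268 + 17 \cdot 26244\right) - 121 = \frac{1}{28} \cdot \frac{1}{26244} \left(-546 + 2268 + 446148\right) - 121 = \frac{1}{28} \cdot \frac{1}{26244} \cdot 447870 - 121 = \frac{74645}{122472} - 121 = - \frac{14744467}{122472}$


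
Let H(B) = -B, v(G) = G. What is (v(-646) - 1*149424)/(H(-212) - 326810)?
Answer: 75035/163299 ≈ 0.45949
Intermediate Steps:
(v(-646) - 1*149424)/(H(-212) - 326810) = (-646 - 1*149424)/(-1*(-212) - 326810) = (-646 - 149424)/(212 - 326810) = -150070/(-326598) = -150070*(-1/326598) = 75035/163299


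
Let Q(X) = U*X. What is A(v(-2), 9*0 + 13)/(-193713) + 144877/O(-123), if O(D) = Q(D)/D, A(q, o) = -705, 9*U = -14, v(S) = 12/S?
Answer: -84193671613/903994 ≈ -93135.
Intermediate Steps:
U = -14/9 (U = (⅑)*(-14) = -14/9 ≈ -1.5556)
Q(X) = -14*X/9
O(D) = -14/9 (O(D) = (-14*D/9)/D = -14/9)
A(v(-2), 9*0 + 13)/(-193713) + 144877/O(-123) = -705/(-193713) + 144877/(-14/9) = -705*(-1/193713) + 144877*(-9/14) = 235/64571 - 1303893/14 = -84193671613/903994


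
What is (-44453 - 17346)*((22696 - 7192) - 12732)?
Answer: -171306828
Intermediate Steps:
(-44453 - 17346)*((22696 - 7192) - 12732) = -61799*(15504 - 12732) = -61799*2772 = -171306828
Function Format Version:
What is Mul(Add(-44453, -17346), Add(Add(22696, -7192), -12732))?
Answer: -171306828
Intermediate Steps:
Mul(Add(-44453, -17346), Add(Add(22696, -7192), -12732)) = Mul(-61799, Add(15504, -12732)) = Mul(-61799, 2772) = -171306828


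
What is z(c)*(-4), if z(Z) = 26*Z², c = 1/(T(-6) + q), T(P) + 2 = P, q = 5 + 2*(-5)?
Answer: -8/13 ≈ -0.61539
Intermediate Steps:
q = -5 (q = 5 - 10 = -5)
T(P) = -2 + P
c = -1/13 (c = 1/((-2 - 6) - 5) = 1/(-8 - 5) = 1/(-13) = -1/13 ≈ -0.076923)
z(c)*(-4) = (26*(-1/13)²)*(-4) = (26*(1/169))*(-4) = (2/13)*(-4) = -8/13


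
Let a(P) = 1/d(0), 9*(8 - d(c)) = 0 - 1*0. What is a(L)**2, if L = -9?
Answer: 1/64 ≈ 0.015625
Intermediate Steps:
d(c) = 8 (d(c) = 8 - (0 - 1*0)/9 = 8 - (0 + 0)/9 = 8 - 1/9*0 = 8 + 0 = 8)
a(P) = 1/8
a(L)**2 = (1/8)**2 = 1/64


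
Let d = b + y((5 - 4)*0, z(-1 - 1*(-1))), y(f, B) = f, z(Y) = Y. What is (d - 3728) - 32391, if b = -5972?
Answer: -42091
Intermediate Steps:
d = -5972 (d = -5972 + (5 - 4)*0 = -5972 + 1*0 = -5972 + 0 = -5972)
(d - 3728) - 32391 = (-5972 - 3728) - 32391 = -9700 - 32391 = -42091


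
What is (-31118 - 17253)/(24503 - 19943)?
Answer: -48371/4560 ≈ -10.608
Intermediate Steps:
(-31118 - 17253)/(24503 - 19943) = -48371/4560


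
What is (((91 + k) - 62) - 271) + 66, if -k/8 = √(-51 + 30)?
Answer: -176 - 8*I*√21 ≈ -176.0 - 36.661*I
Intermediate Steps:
k = -8*I*√21 (k = -8*√(-51 + 30) = -8*I*√21 ≈ -36.661*I)
(((91 + k) - 62) - 271) + 66 = (((91 - 8*I*√21) - 62) - 271) + 66 = ((29 - 8*I*√21) - 271) + 66 = (-242 - 8*I*√21) + 66 = -176 - 8*I*√21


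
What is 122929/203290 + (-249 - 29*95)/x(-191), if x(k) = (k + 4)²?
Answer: 3688021041/7108848010 ≈ 0.51879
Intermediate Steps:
x(k) = (4 + k)²
122929/203290 + (-249 - 29*95)/x(-191) = 122929/203290 + (-249 - 29*95)/((4 - 191)²) = 122929*(1/203290) + (-249 - 2755)/((-187)²) = 122929/203290 - 3004/34969 = 3688021041/7108848010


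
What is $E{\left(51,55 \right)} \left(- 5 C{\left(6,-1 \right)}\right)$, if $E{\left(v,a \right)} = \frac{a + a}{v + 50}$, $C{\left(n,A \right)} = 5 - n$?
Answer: $\frac{550}{101} \approx 5.4455$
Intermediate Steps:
$E{\left(v,a \right)} = \frac{2 a}{50 + v}$
$E{\left(51,55 \right)} \left(- 5 C{\left(6,-1 \right)}\right) = 2 \cdot 55 \frac{1}{50 + 51} \left(- 5 \left(5 - 6\right)\right) = 2 \cdot 55 \cdot \frac{1}{101} \left(- 5 \left(5 - 6\right)\right) = 2 \cdot 55 \cdot \frac{1}{101} \left(\left(-5\right) \left(-1\right)\right) = \frac{110}{101} \cdot 5 = \frac{550}{101}$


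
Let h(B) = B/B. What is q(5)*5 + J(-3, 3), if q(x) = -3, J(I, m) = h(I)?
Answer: -14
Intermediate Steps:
h(B) = 1
J(I, m) = 1
q(5)*5 + J(-3, 3) = -3*5 + 1 = -15 + 1 = -14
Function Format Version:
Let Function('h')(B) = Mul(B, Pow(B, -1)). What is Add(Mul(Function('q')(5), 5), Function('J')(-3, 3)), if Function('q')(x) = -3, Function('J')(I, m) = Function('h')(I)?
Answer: -14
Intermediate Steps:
Function('h')(B) = 1
Function('J')(I, m) = 1
Add(Mul(Function('q')(5), 5), Function('J')(-3, 3)) = Add(Mul(-3, 5), 1) = Add(-15, 1) = -14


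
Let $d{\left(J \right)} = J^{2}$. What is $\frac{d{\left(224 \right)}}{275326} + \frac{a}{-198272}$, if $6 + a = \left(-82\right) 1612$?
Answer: $\frac{11585959953}{13647359168} \approx 0.84895$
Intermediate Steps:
$a = -132190$ ($a = -6 - 132184 = -132190$)
$\frac{d{\left(224 \right)}}{275326} + \frac{a}{-198272} = \frac{224^{2}}{275326} - \frac{132190}{-198272} = 50176 \cdot \frac{1}{275326} - - \frac{66095}{99136} = \frac{25088}{137663} + \frac{66095}{99136} = \frac{11585959953}{13647359168}$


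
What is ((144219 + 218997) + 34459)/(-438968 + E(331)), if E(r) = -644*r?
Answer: -397675/652132 ≈ -0.60981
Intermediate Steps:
((144219 + 218997) + 34459)/(-438968 + E(331)) = ((144219 + 218997) + 34459)/(-438968 - 644*331) = (363216 + 34459)/(-438968 - 213164) = 397675/(-652132) = 397675*(-1/652132) = -397675/652132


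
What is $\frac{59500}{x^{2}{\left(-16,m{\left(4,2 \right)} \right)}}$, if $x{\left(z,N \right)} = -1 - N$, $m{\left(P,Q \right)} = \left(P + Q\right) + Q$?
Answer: $\frac{59500}{81} \approx 734.57$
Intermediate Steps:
$m{\left(P,Q \right)} = P + 2 Q$
$\frac{59500}{x^{2}{\left(-16,m{\left(4,2 \right)} \right)}} = \frac{59500}{\left(-1 - \left(4 + 2 \cdot 2\right)\right)^{2}} = \frac{59500}{\left(-1 - \left(4 + 4\right)\right)^{2}} = \frac{59500}{\left(-1 - 8\right)^{2}} = \frac{59500}{\left(-9\right)^{2}} = \frac{59500}{81}$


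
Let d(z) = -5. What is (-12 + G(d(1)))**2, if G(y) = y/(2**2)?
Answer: 2809/16 ≈ 175.56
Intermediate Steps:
G(y) = y/4
(-12 + G(d(1)))**2 = (-12 + (1/4)*(-5))**2 = (-12 - 5/4)**2 = (-53/4)**2 = 2809/16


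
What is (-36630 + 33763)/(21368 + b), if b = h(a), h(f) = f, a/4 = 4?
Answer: -2867/21384 ≈ -0.13407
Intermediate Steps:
a = 16 (a = 4*4 = 16)
b = 16
(-36630 + 33763)/(21368 + b) = (-36630 + 33763)/(21368 + 16) = -2867/21384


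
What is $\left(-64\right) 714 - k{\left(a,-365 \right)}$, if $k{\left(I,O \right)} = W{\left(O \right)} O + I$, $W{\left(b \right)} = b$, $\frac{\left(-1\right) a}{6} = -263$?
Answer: $-180499$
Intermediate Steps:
$a = 1578$ ($a = \left(-6\right) \left(-263\right) = 1578$)
$k{\left(I,O \right)} = I + O^{2}$ ($k{\left(I,O \right)} = O O + I = O^{2} + I = I + O^{2}$)
$\left(-64\right) 714 - k{\left(a,-365 \right)} = \left(-64\right) 714 - \left(1578 + \left(-365\right)^{2}\right) = -45696 - \left(1578 + 133225\right) = -45696 - 134803 = -180499$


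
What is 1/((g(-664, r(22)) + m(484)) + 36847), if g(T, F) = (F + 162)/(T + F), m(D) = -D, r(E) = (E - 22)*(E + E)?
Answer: 332/12072435 ≈ 2.7501e-5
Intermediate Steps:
r(E) = 2*E*(-22 + E) (r(E) = (-22 + E)*(2*E) = 2*E*(-22 + E))
g(T, F) = (162 + F)/(F + T)
1/((g(-664, r(22)) + m(484)) + 36847) = 1/(((162 + 2*22*(-22 + 22))/(2*22*(-22 + 22) - 664) - 1*484) + 36847) = 1/(((162 + 2*22*0)/(2*22*0 - 664) - 484) + 36847) = 1/(((162 + 0)/(0 - 664) - 484) + 36847) = 1/((162/(-664) - 484) + 36847) = 1/((-1/664*162 - 484) + 36847) = 1/((-81/332 - 484) + 36847) = 1/(-160769/332 + 36847) = 1/(12072435/332) = 332/12072435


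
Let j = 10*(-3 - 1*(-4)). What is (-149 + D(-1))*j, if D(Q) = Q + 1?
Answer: -1490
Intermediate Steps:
D(Q) = 1 + Q
j = 10 (j = 10*(-3 + 4) = 10*1 = 10)
(-149 + D(-1))*j = (-149 + (1 - 1))*10 = (-149 + 0)*10 = -149*10 = -1490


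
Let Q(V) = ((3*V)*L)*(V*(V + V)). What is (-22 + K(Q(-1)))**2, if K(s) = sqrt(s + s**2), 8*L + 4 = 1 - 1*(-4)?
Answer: (88 - I*sqrt(3))**2/16 ≈ 483.81 - 19.053*I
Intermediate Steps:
L = 1/8 (L = -1/2 + (1 - 1*(-4))/8 = -1/2 + (1 + 4)/8 = -1/2 + (1/8)*5 = -1/2 + 5/8 = 1/8 ≈ 0.12500)
Q(V) = 3*V**3/4 (Q(V) = ((3*V)*(1/8))*(V*(V + V)) = (3*V/8)*(V*(2*V)) = (3*V/8)*(2*V**2) = 3*V**3/4)
(-22 + K(Q(-1)))**2 = (-22 + sqrt(((3/4)*(-1)**3)*(1 + (3/4)*(-1)**3)))**2 = (-22 + sqrt(((3/4)*(-1))*(1 + (3/4)*(-1))))**2 = (-22 + sqrt(-3*(1 - 3/4)/4))**2 = (-22 + sqrt(-3/4*1/4))**2 = (-22 + sqrt(-3/16))**2 = (-22 + I*sqrt(3)/4)**2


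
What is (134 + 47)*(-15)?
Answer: -2715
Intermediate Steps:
(134 + 47)*(-15) = 181*(-15) = -2715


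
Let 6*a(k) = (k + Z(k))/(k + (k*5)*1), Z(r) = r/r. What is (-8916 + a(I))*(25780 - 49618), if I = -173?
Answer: 110307714874/519 ≈ 2.1254e+8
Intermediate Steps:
Z(r) = 1
a(k) = (1 + k)/(36*k) (a(k) = ((k + 1)/(k + (k*5)*1))/6 = ((1 + k)/(k + (5*k)*1))/6 = ((1 + k)/(k + 5*k))/6 = ((1 + k)/((6*k)))/6 = ((1 + k)*(1/(6*k)))/6 = ((1 + k)/(6*k))/6 = (1 + k)/(36*k))
(-8916 + a(I))*(25780 - 49618) = (-8916 + (1/36)*(1 - 173)/(-173))*(25780 - 49618) = (-8916 + (1/36)*(-1/173)*(-172))*(-23838) = (-8916 + 43/1557)*(-23838) = -13882169/1557*(-23838) = 110307714874/519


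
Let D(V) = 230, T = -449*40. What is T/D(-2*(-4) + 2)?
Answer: -1796/23 ≈ -78.087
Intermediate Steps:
T = -17960
T/D(-2*(-4) + 2) = -17960/230 = -17960*1/230 = -1796/23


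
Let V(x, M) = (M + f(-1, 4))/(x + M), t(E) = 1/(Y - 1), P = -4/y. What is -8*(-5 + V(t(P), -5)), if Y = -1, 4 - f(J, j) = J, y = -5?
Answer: 40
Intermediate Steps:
f(J, j) = 4 - J
P = ⅘ (P = -4/(-5) = -4*(-⅕) = ⅘ ≈ 0.80000)
t(E) = -½ (t(E) = 1/(-1 - 1) = 1/(-2) = -½)
V(x, M) = (5 + M)/(M + x) (V(x, M) = (M + (4 - 1*(-1)))/(x + M) = (M + (4 + 1))/(M + x) = (M + 5)/(M + x) = (5 + M)/(M + x))
-8*(-5 + V(t(P), -5)) = -8*(-5 + (5 - 5)/(-5 - ½)) = -8*(-5 + 0/(-11/2)) = -8*(-5 - 2/11*0) = -8*(-5 + 0) = -8*(-5) = 40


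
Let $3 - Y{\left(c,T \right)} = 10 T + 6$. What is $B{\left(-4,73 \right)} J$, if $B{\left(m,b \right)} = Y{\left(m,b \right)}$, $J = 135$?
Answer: $-98955$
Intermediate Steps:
$Y{\left(c,T \right)} = -3 - 10 T$ ($Y{\left(c,T \right)} = 3 - \left(10 T + 6\right) = 3 - \left(6 + 10 T\right) = -3 - 10 T$)
$B{\left(m,b \right)} = -3 - 10 b$
$B{\left(-4,73 \right)} J = \left(-3 - 730\right) 135 = \left(-733\right) 135 = -98955$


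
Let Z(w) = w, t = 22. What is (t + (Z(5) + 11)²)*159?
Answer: 44202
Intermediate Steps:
(t + (Z(5) + 11)²)*159 = (22 + (5 + 11)²)*159 = (22 + 16²)*159 = (22 + 256)*159 = 278*159 = 44202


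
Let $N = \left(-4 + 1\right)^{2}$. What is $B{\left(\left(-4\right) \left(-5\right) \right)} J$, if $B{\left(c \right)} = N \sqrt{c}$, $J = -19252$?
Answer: $- 346536 \sqrt{5} \approx -7.7488 \cdot 10^{5}$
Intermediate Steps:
$N = 9$ ($N = \left(-3\right)^{2} = 9$)
$B{\left(c \right)} = 9 \sqrt{c}$
$B{\left(\left(-4\right) \left(-5\right) \right)} J = 9 \sqrt{\left(-4\right) \left(-5\right)} \left(-19252\right) = 9 \sqrt{20} \left(-19252\right) = 9 \cdot 2 \sqrt{5} \left(-19252\right) = 18 \sqrt{5} \left(-19252\right) = - 346536 \sqrt{5}$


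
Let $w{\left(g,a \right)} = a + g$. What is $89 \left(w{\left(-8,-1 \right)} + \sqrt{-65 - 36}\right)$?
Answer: $-801 + 89 i \sqrt{101} \approx -801.0 + 894.44 i$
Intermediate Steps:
$89 \left(w{\left(-8,-1 \right)} + \sqrt{-65 - 36}\right) = 89 \left(\left(-1 - 8\right) + \sqrt{-65 - 36}\right) = 89 \left(-9 + \sqrt{-101}\right) = 89 \left(-9 + i \sqrt{101}\right) = -801 + 89 i \sqrt{101}$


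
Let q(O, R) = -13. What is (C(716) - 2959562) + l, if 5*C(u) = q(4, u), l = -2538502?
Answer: -27490333/5 ≈ -5.4981e+6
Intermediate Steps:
C(u) = -13/5 (C(u) = (⅕)*(-13) = -13/5)
(C(716) - 2959562) + l = (-13/5 - 2959562) - 2538502 = -14797823/5 - 2538502 = -27490333/5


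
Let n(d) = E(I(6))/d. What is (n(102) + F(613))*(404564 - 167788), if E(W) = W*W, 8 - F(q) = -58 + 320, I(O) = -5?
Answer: -180249212/3 ≈ -6.0083e+7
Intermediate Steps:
F(q) = -254 (F(q) = 8 - (-58 + 320) = 8 - 1*262 = 8 - 262 = -254)
E(W) = W**2
n(d) = 25/d (n(d) = (-5)**2/d = 25/d)
(n(102) + F(613))*(404564 - 167788) = (25/102 - 254)*(404564 - 167788) = (25*(1/102) - 254)*236776 = (25/102 - 254)*236776 = -25883/102*236776 = -180249212/3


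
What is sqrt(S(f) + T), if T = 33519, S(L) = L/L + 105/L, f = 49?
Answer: sqrt(1642585)/7 ≈ 183.09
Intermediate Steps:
S(L) = 1 + 105/L
sqrt(S(f) + T) = sqrt((105 + 49)/49 + 33519) = sqrt((1/49)*154 + 33519) = sqrt(22/7 + 33519) = sqrt(234655/7) = sqrt(1642585)/7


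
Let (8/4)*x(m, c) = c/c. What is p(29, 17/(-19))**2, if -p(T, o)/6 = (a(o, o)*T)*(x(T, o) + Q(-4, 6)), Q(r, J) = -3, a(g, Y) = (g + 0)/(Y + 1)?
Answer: 54686025/4 ≈ 1.3672e+7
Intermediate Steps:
a(g, Y) = g/(1 + Y)
x(m, c) = 1/2 (x(m, c) = (c/c)/2 = (1/2)*1 = 1/2)
p(T, o) = 15*T*o/(1 + o) (p(T, o) = -6*(o/(1 + o))*T*(1/2 - 3) = -6*T*o/(1 + o)*(-5)/2 = -(-15)*T*o/(1 + o) = 15*T*o/(1 + o))
p(29, 17/(-19))**2 = (15*29*(17/(-19))/(1 + 17/(-19)))**2 = (15*29*(17*(-1/19))/(1 + 17*(-1/19)))**2 = (15*29*(-17/19)/(1 - 17/19))**2 = (15*29*(-17/19)/(2/19))**2 = (15*29*(-17/19)*(19/2))**2 = (-7395/2)**2 = 54686025/4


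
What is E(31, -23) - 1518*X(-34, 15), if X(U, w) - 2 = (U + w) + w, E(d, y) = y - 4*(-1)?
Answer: 3017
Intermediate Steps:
E(d, y) = 4 + y (E(d, y) = y + 4 = 4 + y)
X(U, w) = 2 + U + 2*w (X(U, w) = 2 + ((U + w) + w) = 2 + (U + 2*w) = 2 + U + 2*w)
E(31, -23) - 1518*X(-34, 15) = (4 - 23) - 1518*(2 - 34 + 2*15) = -19 - 1518*(2 - 34 + 30) = -19 - 1518*(-2) = -19 + 3036 = 3017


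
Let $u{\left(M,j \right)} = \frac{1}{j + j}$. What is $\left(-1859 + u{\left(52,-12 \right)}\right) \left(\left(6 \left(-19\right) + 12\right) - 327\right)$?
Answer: $\frac{6380231}{8} \approx 7.9753 \cdot 10^{5}$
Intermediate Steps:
$u{\left(M,j \right)} = \frac{1}{2 j}$
$\left(-1859 + u{\left(52,-12 \right)}\right) \left(\left(6 \left(-19\right) + 12\right) - 327\right) = \left(-1859 + \frac{1}{2 \left(-12\right)}\right) \left(\left(6 \left(-19\right) + 12\right) - 327\right) = \left(-1859 + \frac{1}{2} \left(- \frac{1}{12}\right)\right) \left(\left(-114 + 12\right) - 327\right) = \left(-1859 - \frac{1}{24}\right) \left(-102 - 327\right) = \left(- \frac{44617}{24}\right) \left(-429\right) = \frac{6380231}{8}$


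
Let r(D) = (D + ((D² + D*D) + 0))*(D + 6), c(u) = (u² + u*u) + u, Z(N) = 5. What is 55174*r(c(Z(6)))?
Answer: 20547073470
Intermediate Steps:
c(u) = u + 2*u² (c(u) = (u² + u²) + u = 2*u² + u = u + 2*u²)
r(D) = (6 + D)*(D + 2*D²) (r(D) = (D + ((D² + D²) + 0))*(6 + D) = (D + (2*D² + 0))*(6 + D) = (D + 2*D²)*(6 + D) = (6 + D)*(D + 2*D²))
55174*r(c(Z(6))) = 55174*((5*(1 + 2*5))*(6 + 2*(5*(1 + 2*5))² + 13*(5*(1 + 2*5)))) = 55174*((5*(1 + 10))*(6 + 2*(5*(1 + 10))² + 13*(5*(1 + 10)))) = 55174*((5*11)*(6 + 2*(5*11)² + 13*(5*11))) = 55174*(55*(6 + 2*55² + 13*55)) = 55174*(55*(6 + 2*3025 + 715)) = 55174*(55*(6 + 6050 + 715)) = 55174*(55*6771) = 55174*372405 = 20547073470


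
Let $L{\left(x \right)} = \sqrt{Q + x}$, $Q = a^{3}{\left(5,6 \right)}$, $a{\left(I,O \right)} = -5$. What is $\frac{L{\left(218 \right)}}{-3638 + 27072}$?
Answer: $\frac{\sqrt{93}}{23434} \approx 0.00041152$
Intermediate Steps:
$Q = -125$ ($Q = \left(-5\right)^{3} = -125$)
$L{\left(x \right)} = \sqrt{-125 + x}$
$\frac{L{\left(218 \right)}}{-3638 + 27072} = \frac{\sqrt{-125 + 218}}{-3638 + 27072} = \frac{\sqrt{93}}{23434}$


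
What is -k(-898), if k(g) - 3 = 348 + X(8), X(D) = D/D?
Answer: -352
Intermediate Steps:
X(D) = 1
k(g) = 352 (k(g) = 3 + (348 + 1) = 3 + 349 = 352)
-k(-898) = -1*352 = -352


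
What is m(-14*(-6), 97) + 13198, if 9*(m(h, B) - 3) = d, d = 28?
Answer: 118837/9 ≈ 13204.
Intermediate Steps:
m(h, B) = 55/9 (m(h, B) = 3 + (⅑)*28 = 3 + 28/9 = 55/9)
m(-14*(-6), 97) + 13198 = 55/9 + 13198 = 118837/9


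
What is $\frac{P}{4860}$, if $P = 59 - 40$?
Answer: $\frac{19}{4860} \approx 0.0039095$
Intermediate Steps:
$P = 19$ ($P = 59 - 40 = 19$)
$\frac{P}{4860} = \frac{19}{4860}$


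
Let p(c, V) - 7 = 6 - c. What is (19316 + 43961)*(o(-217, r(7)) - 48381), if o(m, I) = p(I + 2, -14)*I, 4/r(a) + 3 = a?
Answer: -3060771767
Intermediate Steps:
r(a) = 4/(-3 + a)
p(c, V) = 13 - c (p(c, V) = 7 + (6 - c) = 13 - c)
o(m, I) = I*(11 - I) (o(m, I) = (13 - (I + 2))*I = (13 - (2 + I))*I = (13 + (-2 - I))*I = (11 - I)*I = I*(11 - I))
(19316 + 43961)*(o(-217, r(7)) - 48381) = (19316 + 43961)*((4/(-3 + 7))*(11 - 4/(-3 + 7)) - 48381) = 63277*((4/4)*(11 - 4/4) - 48381) = 63277*((4*(¼))*(11 - 4/4) - 48381) = 63277*(1*(11 - 1*1) - 48381) = 63277*(1*(11 - 1) - 48381) = 63277*(1*10 - 48381) = 63277*(10 - 48381) = 63277*(-48371) = -3060771767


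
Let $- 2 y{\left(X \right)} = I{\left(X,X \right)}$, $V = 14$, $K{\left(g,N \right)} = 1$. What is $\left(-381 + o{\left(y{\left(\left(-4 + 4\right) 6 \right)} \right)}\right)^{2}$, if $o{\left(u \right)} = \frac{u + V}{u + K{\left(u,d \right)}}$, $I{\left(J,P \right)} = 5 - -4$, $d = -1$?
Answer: $\frac{7214596}{49} \approx 1.4724 \cdot 10^{5}$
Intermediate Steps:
$I{\left(J,P \right)} = 9$ ($I{\left(J,P \right)} = 5 + 4 = 9$)
$y{\left(X \right)} = - \frac{9}{2}$ ($y{\left(X \right)} = \left(- \frac{1}{2}\right) 9 = - \frac{9}{2}$)
$o{\left(u \right)} = \frac{14 + u}{1 + u}$ ($o{\left(u \right)} = \frac{u + 14}{u + 1} = \frac{14 + u}{1 + u}$)
$\left(-381 + o{\left(y{\left(\left(-4 + 4\right) 6 \right)} \right)}\right)^{2} = \left(-381 + \frac{14 - \frac{9}{2}}{1 - \frac{9}{2}}\right)^{2} = \left(-381 + \frac{1}{- \frac{7}{2}} \cdot \frac{19}{2}\right)^{2} = \left(-381 - \frac{19}{7}\right)^{2} = \left(- \frac{2686}{7}\right)^{2} = \frac{7214596}{49}$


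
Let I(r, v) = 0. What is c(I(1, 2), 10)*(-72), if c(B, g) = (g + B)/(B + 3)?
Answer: -240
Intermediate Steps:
c(B, g) = (B + g)/(3 + B)
c(I(1, 2), 10)*(-72) = ((0 + 10)/(3 + 0))*(-72) = (10/3)*(-72) = -240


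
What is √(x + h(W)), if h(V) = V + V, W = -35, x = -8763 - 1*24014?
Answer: I*√32847 ≈ 181.24*I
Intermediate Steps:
x = -32777 (x = -8763 - 24014 = -32777)
h(V) = 2*V
√(x + h(W)) = √(-32777 + 2*(-35)) = √(-32777 - 70) = √(-32847) = I*√32847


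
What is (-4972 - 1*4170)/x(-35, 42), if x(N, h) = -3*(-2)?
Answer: -4571/3 ≈ -1523.7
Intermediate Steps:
x(N, h) = 6
(-4972 - 1*4170)/x(-35, 42) = (-4972 - 1*4170)/6 = (-4972 - 4170)*(⅙) = -9142*⅙ = -4571/3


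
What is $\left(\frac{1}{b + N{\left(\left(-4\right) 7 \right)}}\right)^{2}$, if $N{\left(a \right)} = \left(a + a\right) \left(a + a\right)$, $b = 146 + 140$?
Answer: $\frac{1}{11710084} \approx 8.5396 \cdot 10^{-8}$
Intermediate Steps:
$b = 286$
$N{\left(a \right)} = 4 a^{2}$ ($N{\left(a \right)} = 2 a 2 a = 4 a^{2}$)
$\left(\frac{1}{b + N{\left(\left(-4\right) 7 \right)}}\right)^{2} = \left(\frac{1}{286 + 4 \left(\left(-4\right) 7\right)^{2}}\right)^{2} = \left(\frac{1}{286 + 4 \left(-28\right)^{2}}\right)^{2} = \left(\frac{1}{286 + 4 \cdot 784}\right)^{2} = \left(\frac{1}{286 + 3136}\right)^{2} = \left(\frac{1}{3422}\right)^{2} = \frac{1}{11710084}$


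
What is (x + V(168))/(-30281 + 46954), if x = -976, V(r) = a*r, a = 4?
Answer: -304/16673 ≈ -0.018233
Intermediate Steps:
V(r) = 4*r
(x + V(168))/(-30281 + 46954) = (-976 + 4*168)/(-30281 + 46954) = (-976 + 672)/16673 = -304*1/16673 = -304/16673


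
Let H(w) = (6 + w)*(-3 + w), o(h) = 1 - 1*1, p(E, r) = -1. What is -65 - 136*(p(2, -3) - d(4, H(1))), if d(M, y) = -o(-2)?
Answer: 71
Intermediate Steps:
o(h) = 0 (o(h) = 1 - 1 = 0)
H(w) = (-3 + w)*(6 + w)
d(M, y) = 0 (d(M, y) = -1*0 = 0)
-65 - 136*(p(2, -3) - d(4, H(1))) = -65 - 136*(-1 - 1*0) = -65 - 136*(-1 + 0) = -65 - 136*(-1) = -65 + 136 = 71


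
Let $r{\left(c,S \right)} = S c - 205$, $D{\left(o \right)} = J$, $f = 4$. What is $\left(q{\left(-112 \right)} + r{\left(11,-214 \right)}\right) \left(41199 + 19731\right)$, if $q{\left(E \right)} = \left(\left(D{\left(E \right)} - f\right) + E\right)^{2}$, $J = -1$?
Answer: $678150900$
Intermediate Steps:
$D{\left(o \right)} = -1$
$r{\left(c,S \right)} = -205 + S c$
$q{\left(E \right)} = \left(-5 + E\right)^{2}$ ($q{\left(E \right)} = \left(\left(-1 - 4\right) + E\right)^{2} = \left(-5 + E\right)^{2}$)
$\left(q{\left(-112 \right)} + r{\left(11,-214 \right)}\right) \left(41199 + 19731\right) = \left(\left(-5 - 112\right)^{2} - 2559\right) \left(41199 + 19731\right) = \left(\left(-117\right)^{2} - 2559\right) 60930 = \left(13689 - 2559\right) 60930 = 11130 \cdot 60930 = 678150900$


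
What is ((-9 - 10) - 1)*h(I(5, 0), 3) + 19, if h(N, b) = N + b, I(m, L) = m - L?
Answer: -141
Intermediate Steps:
((-9 - 10) - 1)*h(I(5, 0), 3) + 19 = ((-9 - 10) - 1)*((5 - 1*0) + 3) + 19 = (-19 - 1)*((5 + 0) + 3) + 19 = -20*(5 + 3) + 19 = -20*8 + 19 = -160 + 19 = -141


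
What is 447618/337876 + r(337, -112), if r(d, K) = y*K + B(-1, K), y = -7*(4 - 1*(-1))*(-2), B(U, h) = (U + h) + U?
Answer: -1343509043/168938 ≈ -7952.7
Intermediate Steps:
B(U, h) = h + 2*U
y = 70 (y = -7*(4 + 1)*(-2) = -7*5*(-2) = -35*(-2) = 70)
r(d, K) = -2 + 71*K (r(d, K) = 70*K + (K + 2*(-1)) = 70*K + (K - 2) = 70*K + (-2 + K) = -2 + 71*K)
447618/337876 + r(337, -112) = 447618/337876 + (-2 + 71*(-112)) = 447618*(1/337876) + (-2 - 7952) = 223809/168938 - 7954 = -1343509043/168938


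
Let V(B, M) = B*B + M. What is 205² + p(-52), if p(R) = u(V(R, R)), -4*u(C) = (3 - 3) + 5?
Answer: 168095/4 ≈ 42024.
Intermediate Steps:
V(B, M) = M + B² (V(B, M) = B² + M = M + B²)
u(C) = -5/4 (u(C) = -((3 - 3) + 5)/4 = -(0 + 5)/4 = -¼*5 = -5/4)
p(R) = -5/4
205² + p(-52) = 205² - 5/4 = 42025 - 5/4 = 168095/4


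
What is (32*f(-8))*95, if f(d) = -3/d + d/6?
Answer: -8740/3 ≈ -2913.3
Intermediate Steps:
f(d) = -3/d + d/6 (f(d) = -3/d + d*(⅙) = -3/d + d/6)
(32*f(-8))*95 = (32*(-3/(-8) + (⅙)*(-8)))*95 = (32*(-3*(-⅛) - 4/3))*95 = (32*(3/8 - 4/3))*95 = (32*(-23/24))*95 = -92/3*95 = -8740/3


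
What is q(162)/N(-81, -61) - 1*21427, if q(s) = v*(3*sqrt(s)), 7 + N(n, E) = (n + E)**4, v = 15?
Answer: -21427 + 45*sqrt(2)/45176321 ≈ -21427.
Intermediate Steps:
N(n, E) = -7 + (E + n)**4 (N(n, E) = -7 + (n + E)**4 = -7 + (E + n)**4)
q(s) = 45*sqrt(s) (q(s) = 15*(3*sqrt(s)) = 45*sqrt(s))
q(162)/N(-81, -61) - 1*21427 = (45*sqrt(162))/(-7 + (-61 - 81)**4) - 1*21427 = (45*(9*sqrt(2)))/(-7 + (-142)**4) - 21427 = (405*sqrt(2))/(-7 + 406586896) - 21427 = (405*sqrt(2))/406586889 - 21427 = (405*sqrt(2))*(1/406586889) - 21427 = 45*sqrt(2)/45176321 - 21427 = -21427 + 45*sqrt(2)/45176321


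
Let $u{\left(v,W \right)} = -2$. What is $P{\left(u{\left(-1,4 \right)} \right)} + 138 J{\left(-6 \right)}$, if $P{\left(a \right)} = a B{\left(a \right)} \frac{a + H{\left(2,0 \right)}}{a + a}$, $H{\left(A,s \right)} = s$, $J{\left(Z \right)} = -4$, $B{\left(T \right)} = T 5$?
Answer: $-542$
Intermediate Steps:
$B{\left(T \right)} = 5 T$
$P{\left(a \right)} = \frac{5 a^{2}}{2}$ ($P{\left(a \right)} = a 5 a \frac{a + 0}{a + a} = 5 a^{2} \frac{a}{2 a} = 5 a^{2} a \frac{1}{2 a} = 5 a^{2} \cdot \frac{1}{2} = \frac{5 a^{2}}{2}$)
$P{\left(u{\left(-1,4 \right)} \right)} + 138 J{\left(-6 \right)} = \frac{5 \left(-2\right)^{2}}{2} + 138 \left(-4\right) = \frac{5}{2} \cdot 4 - 552 = 10 - 552 = -542$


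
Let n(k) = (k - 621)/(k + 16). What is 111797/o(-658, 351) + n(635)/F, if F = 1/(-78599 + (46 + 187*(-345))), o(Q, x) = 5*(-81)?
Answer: -42094067/12555 ≈ -3352.8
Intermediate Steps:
o(Q, x) = -405
n(k) = (-621 + k)/(16 + k)
F = -1/143068 (F = 1/(-78599 + (46 - 64515)) = 1/(-78599 - 64469) = 1/(-143068) = -1/143068 ≈ -6.9897e-6)
111797/o(-658, 351) + n(635)/F = 111797/(-405) + ((-621 + 635)/(16 + 635))/(-1/143068) = 111797*(-1/405) + (14/651)*(-143068) = -111797/405 + ((1/651)*14)*(-143068) = -111797/405 + (2/93)*(-143068) = -111797/405 - 286136/93 = -42094067/12555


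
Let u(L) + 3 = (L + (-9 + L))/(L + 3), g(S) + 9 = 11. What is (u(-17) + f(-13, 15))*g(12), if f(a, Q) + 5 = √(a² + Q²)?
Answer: -69/7 + 2*√394 ≈ 29.842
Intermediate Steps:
g(S) = 2 (g(S) = -9 + 11 = 2)
f(a, Q) = -5 + √(Q² + a²) (f(a, Q) = -5 + √(a² + Q²) = -5 + √(Q² + a²))
u(L) = -3 + (-9 + 2*L)/(3 + L) (u(L) = -3 + (L + (-9 + L))/(L + 3) = -3 + (-9 + 2*L)/(3 + L))
(u(-17) + f(-13, 15))*g(12) = ((-18 - 1*(-17))/(3 - 17) + (-5 + √(15² + (-13)²)))*2 = ((-18 + 17)/(-14) + (-5 + √(225 + 169)))*2 = (-1/14*(-1) + (-5 + √394))*2 = (1/14 + (-5 + √394))*2 = (-69/14 + √394)*2 = -69/7 + 2*√394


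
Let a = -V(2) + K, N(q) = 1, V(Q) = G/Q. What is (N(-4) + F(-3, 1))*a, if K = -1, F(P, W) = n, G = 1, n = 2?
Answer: -9/2 ≈ -4.5000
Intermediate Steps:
V(Q) = 1/Q
F(P, W) = 2
a = -3/2 (a = -1/2 - 1 = -1*½ - 1 = -½ - 1 = -3/2 ≈ -1.5000)
(N(-4) + F(-3, 1))*a = (1 + 2)*(-3/2) = 3*(-3/2) = -9/2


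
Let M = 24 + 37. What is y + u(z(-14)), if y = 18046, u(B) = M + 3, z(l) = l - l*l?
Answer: 18110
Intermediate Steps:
z(l) = l - l²
M = 61
u(B) = 64 (u(B) = 61 + 3 = 64)
y + u(z(-14)) = 18046 + 64 = 18110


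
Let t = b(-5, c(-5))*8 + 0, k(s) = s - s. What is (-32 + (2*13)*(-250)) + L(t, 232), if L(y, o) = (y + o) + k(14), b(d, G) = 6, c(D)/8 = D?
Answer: -6252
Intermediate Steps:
k(s) = 0
c(D) = 8*D
t = 48 (t = 6*8 + 0 = 48 + 0 = 48)
L(y, o) = o + y (L(y, o) = (y + o) + 0 = (o + y) + 0 = o + y)
(-32 + (2*13)*(-250)) + L(t, 232) = (-32 + (2*13)*(-250)) + (232 + 48) = (-32 + 26*(-250)) + 280 = (-32 - 6500) + 280 = -6532 + 280 = -6252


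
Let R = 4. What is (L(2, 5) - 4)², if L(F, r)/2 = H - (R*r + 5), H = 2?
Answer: 2500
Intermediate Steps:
L(F, r) = -6 - 8*r (L(F, r) = 2*(2 - (4*r + 5)) = 2*(2 - (5 + 4*r)) = 2*(2 + (-5 - 4*r)) = 2*(-3 - 4*r) = -6 - 8*r)
(L(2, 5) - 4)² = ((-6 - 8*5) - 4)² = ((-6 - 40) - 4)² = (-46 - 4)² = (-50)² = 2500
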